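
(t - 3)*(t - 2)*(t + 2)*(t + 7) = t^4 + 4*t^3 - 25*t^2 - 16*t + 84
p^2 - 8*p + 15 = (p - 5)*(p - 3)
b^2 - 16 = (b - 4)*(b + 4)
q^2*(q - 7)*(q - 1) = q^4 - 8*q^3 + 7*q^2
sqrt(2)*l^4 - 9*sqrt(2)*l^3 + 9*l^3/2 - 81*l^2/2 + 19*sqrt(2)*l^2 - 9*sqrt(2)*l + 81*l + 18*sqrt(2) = (l - 6)*(l - 3)*(l + 2*sqrt(2))*(sqrt(2)*l + 1/2)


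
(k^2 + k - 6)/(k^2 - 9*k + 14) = (k + 3)/(k - 7)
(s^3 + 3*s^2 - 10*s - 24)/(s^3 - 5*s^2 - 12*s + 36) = (s^3 + 3*s^2 - 10*s - 24)/(s^3 - 5*s^2 - 12*s + 36)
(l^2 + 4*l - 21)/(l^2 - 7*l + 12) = (l + 7)/(l - 4)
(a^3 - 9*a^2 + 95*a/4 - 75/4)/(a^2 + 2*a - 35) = (a^2 - 4*a + 15/4)/(a + 7)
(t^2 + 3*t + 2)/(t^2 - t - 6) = (t + 1)/(t - 3)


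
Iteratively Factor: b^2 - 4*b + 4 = (b - 2)*(b - 2)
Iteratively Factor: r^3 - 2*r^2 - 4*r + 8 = (r + 2)*(r^2 - 4*r + 4) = (r - 2)*(r + 2)*(r - 2)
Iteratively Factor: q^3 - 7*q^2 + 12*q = (q - 3)*(q^2 - 4*q) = q*(q - 3)*(q - 4)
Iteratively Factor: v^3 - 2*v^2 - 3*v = (v - 3)*(v^2 + v) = v*(v - 3)*(v + 1)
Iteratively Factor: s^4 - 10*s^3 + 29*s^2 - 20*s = (s - 5)*(s^3 - 5*s^2 + 4*s) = s*(s - 5)*(s^2 - 5*s + 4) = s*(s - 5)*(s - 4)*(s - 1)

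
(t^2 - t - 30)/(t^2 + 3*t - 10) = (t - 6)/(t - 2)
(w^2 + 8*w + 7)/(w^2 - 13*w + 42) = (w^2 + 8*w + 7)/(w^2 - 13*w + 42)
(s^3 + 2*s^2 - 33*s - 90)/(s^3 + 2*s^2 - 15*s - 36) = (s^2 - s - 30)/(s^2 - s - 12)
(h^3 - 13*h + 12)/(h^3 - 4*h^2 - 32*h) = (h^2 - 4*h + 3)/(h*(h - 8))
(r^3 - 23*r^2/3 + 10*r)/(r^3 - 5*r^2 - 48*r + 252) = r*(3*r - 5)/(3*(r^2 + r - 42))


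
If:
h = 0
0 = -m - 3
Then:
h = 0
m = -3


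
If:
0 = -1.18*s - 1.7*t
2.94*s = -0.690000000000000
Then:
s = -0.23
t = 0.16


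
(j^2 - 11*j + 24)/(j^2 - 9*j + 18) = (j - 8)/(j - 6)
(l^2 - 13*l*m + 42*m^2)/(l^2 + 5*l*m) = (l^2 - 13*l*m + 42*m^2)/(l*(l + 5*m))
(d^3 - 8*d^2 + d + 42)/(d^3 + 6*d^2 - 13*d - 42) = (d - 7)/(d + 7)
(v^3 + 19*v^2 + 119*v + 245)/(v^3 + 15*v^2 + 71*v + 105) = (v + 7)/(v + 3)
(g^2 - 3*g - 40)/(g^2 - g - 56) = (g + 5)/(g + 7)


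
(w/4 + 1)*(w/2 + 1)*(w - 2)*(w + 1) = w^4/8 + 5*w^3/8 - 5*w/2 - 2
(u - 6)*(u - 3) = u^2 - 9*u + 18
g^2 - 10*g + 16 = (g - 8)*(g - 2)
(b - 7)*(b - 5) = b^2 - 12*b + 35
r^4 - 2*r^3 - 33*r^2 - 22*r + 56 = (r - 7)*(r - 1)*(r + 2)*(r + 4)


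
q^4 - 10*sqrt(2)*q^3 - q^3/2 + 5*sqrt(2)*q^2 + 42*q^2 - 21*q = q*(q - 1/2)*(q - 7*sqrt(2))*(q - 3*sqrt(2))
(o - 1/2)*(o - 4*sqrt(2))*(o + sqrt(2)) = o^3 - 3*sqrt(2)*o^2 - o^2/2 - 8*o + 3*sqrt(2)*o/2 + 4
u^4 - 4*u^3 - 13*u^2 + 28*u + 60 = (u - 5)*(u - 3)*(u + 2)^2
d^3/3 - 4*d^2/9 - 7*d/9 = d*(d/3 + 1/3)*(d - 7/3)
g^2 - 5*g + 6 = (g - 3)*(g - 2)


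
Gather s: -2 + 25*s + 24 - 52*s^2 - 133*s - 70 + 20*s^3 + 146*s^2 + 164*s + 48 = 20*s^3 + 94*s^2 + 56*s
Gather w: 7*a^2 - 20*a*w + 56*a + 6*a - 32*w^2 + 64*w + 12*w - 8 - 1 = 7*a^2 + 62*a - 32*w^2 + w*(76 - 20*a) - 9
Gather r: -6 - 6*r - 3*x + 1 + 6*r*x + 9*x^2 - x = r*(6*x - 6) + 9*x^2 - 4*x - 5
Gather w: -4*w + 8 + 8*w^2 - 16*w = 8*w^2 - 20*w + 8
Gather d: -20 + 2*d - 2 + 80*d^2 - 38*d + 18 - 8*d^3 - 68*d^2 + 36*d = -8*d^3 + 12*d^2 - 4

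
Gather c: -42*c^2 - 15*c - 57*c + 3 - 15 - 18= -42*c^2 - 72*c - 30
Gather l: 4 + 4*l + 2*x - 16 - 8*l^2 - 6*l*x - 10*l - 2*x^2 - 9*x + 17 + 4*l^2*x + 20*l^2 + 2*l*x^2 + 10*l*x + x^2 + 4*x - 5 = l^2*(4*x + 12) + l*(2*x^2 + 4*x - 6) - x^2 - 3*x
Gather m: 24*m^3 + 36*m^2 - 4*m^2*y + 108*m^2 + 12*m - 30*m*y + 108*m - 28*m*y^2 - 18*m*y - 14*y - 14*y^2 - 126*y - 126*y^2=24*m^3 + m^2*(144 - 4*y) + m*(-28*y^2 - 48*y + 120) - 140*y^2 - 140*y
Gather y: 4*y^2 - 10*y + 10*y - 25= 4*y^2 - 25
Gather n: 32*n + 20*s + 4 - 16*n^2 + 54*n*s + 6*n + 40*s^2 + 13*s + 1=-16*n^2 + n*(54*s + 38) + 40*s^2 + 33*s + 5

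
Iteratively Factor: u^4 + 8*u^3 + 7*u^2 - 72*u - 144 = (u + 3)*(u^3 + 5*u^2 - 8*u - 48) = (u + 3)*(u + 4)*(u^2 + u - 12) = (u + 3)*(u + 4)^2*(u - 3)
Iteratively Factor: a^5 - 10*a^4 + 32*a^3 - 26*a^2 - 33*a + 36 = (a - 3)*(a^4 - 7*a^3 + 11*a^2 + 7*a - 12) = (a - 3)^2*(a^3 - 4*a^2 - a + 4) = (a - 3)^2*(a + 1)*(a^2 - 5*a + 4) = (a - 3)^2*(a - 1)*(a + 1)*(a - 4)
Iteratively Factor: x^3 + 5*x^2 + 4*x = (x)*(x^2 + 5*x + 4) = x*(x + 1)*(x + 4)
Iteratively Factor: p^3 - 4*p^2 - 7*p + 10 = (p + 2)*(p^2 - 6*p + 5) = (p - 5)*(p + 2)*(p - 1)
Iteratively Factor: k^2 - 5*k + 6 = (k - 2)*(k - 3)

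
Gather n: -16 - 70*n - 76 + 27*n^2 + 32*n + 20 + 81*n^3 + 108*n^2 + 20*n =81*n^3 + 135*n^2 - 18*n - 72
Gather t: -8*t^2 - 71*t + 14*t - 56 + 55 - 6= -8*t^2 - 57*t - 7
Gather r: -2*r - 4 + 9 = 5 - 2*r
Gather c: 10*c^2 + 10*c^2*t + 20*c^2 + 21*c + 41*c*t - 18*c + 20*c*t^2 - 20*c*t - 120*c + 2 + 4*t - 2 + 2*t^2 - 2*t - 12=c^2*(10*t + 30) + c*(20*t^2 + 21*t - 117) + 2*t^2 + 2*t - 12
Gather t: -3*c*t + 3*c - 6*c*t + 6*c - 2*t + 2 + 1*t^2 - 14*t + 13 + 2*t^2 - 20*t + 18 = 9*c + 3*t^2 + t*(-9*c - 36) + 33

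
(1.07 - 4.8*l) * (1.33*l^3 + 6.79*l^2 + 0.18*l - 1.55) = -6.384*l^4 - 31.1689*l^3 + 6.4013*l^2 + 7.6326*l - 1.6585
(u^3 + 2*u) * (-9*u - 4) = -9*u^4 - 4*u^3 - 18*u^2 - 8*u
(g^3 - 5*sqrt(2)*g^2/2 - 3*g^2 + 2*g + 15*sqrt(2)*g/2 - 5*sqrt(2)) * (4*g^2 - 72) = 4*g^5 - 10*sqrt(2)*g^4 - 12*g^4 - 64*g^3 + 30*sqrt(2)*g^3 + 216*g^2 + 160*sqrt(2)*g^2 - 540*sqrt(2)*g - 144*g + 360*sqrt(2)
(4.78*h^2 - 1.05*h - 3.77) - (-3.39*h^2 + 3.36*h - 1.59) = 8.17*h^2 - 4.41*h - 2.18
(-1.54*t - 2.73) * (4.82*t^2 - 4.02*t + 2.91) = -7.4228*t^3 - 6.9678*t^2 + 6.4932*t - 7.9443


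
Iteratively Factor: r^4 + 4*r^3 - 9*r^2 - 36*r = (r + 4)*(r^3 - 9*r) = (r + 3)*(r + 4)*(r^2 - 3*r) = r*(r + 3)*(r + 4)*(r - 3)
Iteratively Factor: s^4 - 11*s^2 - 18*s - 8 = (s + 1)*(s^3 - s^2 - 10*s - 8) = (s + 1)^2*(s^2 - 2*s - 8) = (s + 1)^2*(s + 2)*(s - 4)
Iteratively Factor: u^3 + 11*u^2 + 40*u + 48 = (u + 3)*(u^2 + 8*u + 16) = (u + 3)*(u + 4)*(u + 4)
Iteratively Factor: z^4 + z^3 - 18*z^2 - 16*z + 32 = (z - 4)*(z^3 + 5*z^2 + 2*z - 8) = (z - 4)*(z - 1)*(z^2 + 6*z + 8) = (z - 4)*(z - 1)*(z + 4)*(z + 2)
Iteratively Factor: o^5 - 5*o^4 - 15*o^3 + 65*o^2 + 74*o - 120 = (o - 1)*(o^4 - 4*o^3 - 19*o^2 + 46*o + 120) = (o - 5)*(o - 1)*(o^3 + o^2 - 14*o - 24) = (o - 5)*(o - 1)*(o + 2)*(o^2 - o - 12) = (o - 5)*(o - 4)*(o - 1)*(o + 2)*(o + 3)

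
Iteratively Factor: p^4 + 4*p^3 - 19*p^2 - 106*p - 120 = (p + 4)*(p^3 - 19*p - 30) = (p + 3)*(p + 4)*(p^2 - 3*p - 10) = (p - 5)*(p + 3)*(p + 4)*(p + 2)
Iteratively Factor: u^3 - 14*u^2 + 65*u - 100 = (u - 5)*(u^2 - 9*u + 20) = (u - 5)^2*(u - 4)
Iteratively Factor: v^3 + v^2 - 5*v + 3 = (v - 1)*(v^2 + 2*v - 3) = (v - 1)*(v + 3)*(v - 1)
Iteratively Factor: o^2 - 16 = (o + 4)*(o - 4)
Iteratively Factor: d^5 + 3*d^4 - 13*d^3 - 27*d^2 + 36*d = (d - 3)*(d^4 + 6*d^3 + 5*d^2 - 12*d) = d*(d - 3)*(d^3 + 6*d^2 + 5*d - 12) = d*(d - 3)*(d + 4)*(d^2 + 2*d - 3) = d*(d - 3)*(d - 1)*(d + 4)*(d + 3)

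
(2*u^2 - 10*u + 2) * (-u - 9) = -2*u^3 - 8*u^2 + 88*u - 18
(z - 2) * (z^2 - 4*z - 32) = z^3 - 6*z^2 - 24*z + 64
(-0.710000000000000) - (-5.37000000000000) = 4.66000000000000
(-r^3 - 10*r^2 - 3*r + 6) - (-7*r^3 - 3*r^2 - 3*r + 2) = 6*r^3 - 7*r^2 + 4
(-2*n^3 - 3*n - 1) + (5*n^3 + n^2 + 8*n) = 3*n^3 + n^2 + 5*n - 1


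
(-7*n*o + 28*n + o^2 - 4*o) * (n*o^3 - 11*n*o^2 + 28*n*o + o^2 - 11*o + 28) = -7*n^2*o^4 + 105*n^2*o^3 - 504*n^2*o^2 + 784*n^2*o + n*o^5 - 15*n*o^4 + 65*n*o^3 - 7*n*o^2 - 504*n*o + 784*n + o^4 - 15*o^3 + 72*o^2 - 112*o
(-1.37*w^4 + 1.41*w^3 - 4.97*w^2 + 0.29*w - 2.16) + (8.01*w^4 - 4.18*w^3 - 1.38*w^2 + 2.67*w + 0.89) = 6.64*w^4 - 2.77*w^3 - 6.35*w^2 + 2.96*w - 1.27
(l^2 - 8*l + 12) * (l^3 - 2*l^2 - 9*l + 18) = l^5 - 10*l^4 + 19*l^3 + 66*l^2 - 252*l + 216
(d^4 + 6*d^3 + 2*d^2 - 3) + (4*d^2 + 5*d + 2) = d^4 + 6*d^3 + 6*d^2 + 5*d - 1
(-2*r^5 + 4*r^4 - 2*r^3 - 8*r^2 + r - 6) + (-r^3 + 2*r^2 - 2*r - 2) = -2*r^5 + 4*r^4 - 3*r^3 - 6*r^2 - r - 8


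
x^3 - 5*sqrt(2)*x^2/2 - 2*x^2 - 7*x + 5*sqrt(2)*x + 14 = (x - 2)*(x - 7*sqrt(2)/2)*(x + sqrt(2))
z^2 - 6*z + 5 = (z - 5)*(z - 1)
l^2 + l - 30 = (l - 5)*(l + 6)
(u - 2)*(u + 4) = u^2 + 2*u - 8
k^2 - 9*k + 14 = (k - 7)*(k - 2)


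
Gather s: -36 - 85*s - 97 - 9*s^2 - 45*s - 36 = -9*s^2 - 130*s - 169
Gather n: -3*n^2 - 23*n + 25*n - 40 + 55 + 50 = -3*n^2 + 2*n + 65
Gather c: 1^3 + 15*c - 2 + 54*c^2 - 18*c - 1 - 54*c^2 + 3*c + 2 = 0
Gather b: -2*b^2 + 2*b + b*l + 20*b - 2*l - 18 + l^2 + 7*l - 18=-2*b^2 + b*(l + 22) + l^2 + 5*l - 36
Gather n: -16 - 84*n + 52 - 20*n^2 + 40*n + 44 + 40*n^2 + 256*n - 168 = 20*n^2 + 212*n - 88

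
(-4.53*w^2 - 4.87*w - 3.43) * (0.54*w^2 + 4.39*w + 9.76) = -2.4462*w^4 - 22.5165*w^3 - 67.4443*w^2 - 62.5889*w - 33.4768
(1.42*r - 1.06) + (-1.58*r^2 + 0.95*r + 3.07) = -1.58*r^2 + 2.37*r + 2.01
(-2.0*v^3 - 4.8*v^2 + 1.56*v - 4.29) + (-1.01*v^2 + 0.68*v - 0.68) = -2.0*v^3 - 5.81*v^2 + 2.24*v - 4.97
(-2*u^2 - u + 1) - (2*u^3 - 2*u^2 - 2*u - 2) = -2*u^3 + u + 3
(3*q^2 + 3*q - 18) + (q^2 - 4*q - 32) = 4*q^2 - q - 50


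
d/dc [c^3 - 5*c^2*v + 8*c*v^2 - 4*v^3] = 3*c^2 - 10*c*v + 8*v^2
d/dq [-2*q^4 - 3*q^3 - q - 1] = -8*q^3 - 9*q^2 - 1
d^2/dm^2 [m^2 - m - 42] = 2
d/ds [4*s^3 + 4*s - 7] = 12*s^2 + 4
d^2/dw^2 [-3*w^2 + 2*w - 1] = -6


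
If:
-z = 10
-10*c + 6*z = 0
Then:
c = -6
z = -10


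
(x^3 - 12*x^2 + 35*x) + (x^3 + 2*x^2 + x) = 2*x^3 - 10*x^2 + 36*x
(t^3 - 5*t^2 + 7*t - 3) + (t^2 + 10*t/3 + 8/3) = t^3 - 4*t^2 + 31*t/3 - 1/3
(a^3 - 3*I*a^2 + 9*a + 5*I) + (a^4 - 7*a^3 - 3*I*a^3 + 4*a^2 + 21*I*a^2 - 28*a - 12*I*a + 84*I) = a^4 - 6*a^3 - 3*I*a^3 + 4*a^2 + 18*I*a^2 - 19*a - 12*I*a + 89*I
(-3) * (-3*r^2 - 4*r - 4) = 9*r^2 + 12*r + 12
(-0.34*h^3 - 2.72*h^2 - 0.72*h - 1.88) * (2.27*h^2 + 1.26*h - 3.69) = -0.7718*h^5 - 6.6028*h^4 - 3.807*h^3 + 4.862*h^2 + 0.288*h + 6.9372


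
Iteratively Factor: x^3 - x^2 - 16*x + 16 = (x - 4)*(x^2 + 3*x - 4) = (x - 4)*(x + 4)*(x - 1)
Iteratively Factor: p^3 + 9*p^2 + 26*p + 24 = (p + 2)*(p^2 + 7*p + 12) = (p + 2)*(p + 4)*(p + 3)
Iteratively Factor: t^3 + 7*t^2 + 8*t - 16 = (t + 4)*(t^2 + 3*t - 4) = (t - 1)*(t + 4)*(t + 4)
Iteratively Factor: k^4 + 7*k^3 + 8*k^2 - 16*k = (k + 4)*(k^3 + 3*k^2 - 4*k) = (k + 4)^2*(k^2 - k) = k*(k + 4)^2*(k - 1)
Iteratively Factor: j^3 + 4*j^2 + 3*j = (j + 1)*(j^2 + 3*j) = (j + 1)*(j + 3)*(j)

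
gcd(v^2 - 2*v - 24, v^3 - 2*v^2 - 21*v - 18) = v - 6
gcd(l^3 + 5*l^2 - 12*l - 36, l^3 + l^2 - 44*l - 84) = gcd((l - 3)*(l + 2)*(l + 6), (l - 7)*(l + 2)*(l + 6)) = l^2 + 8*l + 12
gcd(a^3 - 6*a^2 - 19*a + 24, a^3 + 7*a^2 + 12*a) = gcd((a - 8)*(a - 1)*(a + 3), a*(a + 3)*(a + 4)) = a + 3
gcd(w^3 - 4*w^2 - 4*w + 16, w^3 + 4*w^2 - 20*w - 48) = w^2 - 2*w - 8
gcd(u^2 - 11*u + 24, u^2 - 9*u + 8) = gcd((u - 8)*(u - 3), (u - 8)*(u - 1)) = u - 8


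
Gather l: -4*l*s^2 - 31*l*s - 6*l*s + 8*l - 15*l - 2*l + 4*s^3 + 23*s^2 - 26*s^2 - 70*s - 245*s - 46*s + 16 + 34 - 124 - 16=l*(-4*s^2 - 37*s - 9) + 4*s^3 - 3*s^2 - 361*s - 90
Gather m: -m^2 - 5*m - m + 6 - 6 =-m^2 - 6*m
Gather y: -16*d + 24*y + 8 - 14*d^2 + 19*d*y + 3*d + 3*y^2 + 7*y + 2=-14*d^2 - 13*d + 3*y^2 + y*(19*d + 31) + 10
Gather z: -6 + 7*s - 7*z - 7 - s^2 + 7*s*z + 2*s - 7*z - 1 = -s^2 + 9*s + z*(7*s - 14) - 14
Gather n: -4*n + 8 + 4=12 - 4*n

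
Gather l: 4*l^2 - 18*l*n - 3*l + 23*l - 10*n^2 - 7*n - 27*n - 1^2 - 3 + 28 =4*l^2 + l*(20 - 18*n) - 10*n^2 - 34*n + 24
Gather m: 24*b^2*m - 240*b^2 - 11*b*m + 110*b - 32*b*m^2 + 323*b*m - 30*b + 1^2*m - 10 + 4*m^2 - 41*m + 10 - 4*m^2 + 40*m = -240*b^2 - 32*b*m^2 + 80*b + m*(24*b^2 + 312*b)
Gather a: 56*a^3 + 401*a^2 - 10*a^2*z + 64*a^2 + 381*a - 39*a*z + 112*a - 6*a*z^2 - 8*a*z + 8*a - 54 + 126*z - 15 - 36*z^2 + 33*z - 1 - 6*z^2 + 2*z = 56*a^3 + a^2*(465 - 10*z) + a*(-6*z^2 - 47*z + 501) - 42*z^2 + 161*z - 70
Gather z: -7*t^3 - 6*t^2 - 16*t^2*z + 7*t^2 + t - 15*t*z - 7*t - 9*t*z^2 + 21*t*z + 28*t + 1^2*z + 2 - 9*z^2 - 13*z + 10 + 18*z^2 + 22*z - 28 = -7*t^3 + t^2 + 22*t + z^2*(9 - 9*t) + z*(-16*t^2 + 6*t + 10) - 16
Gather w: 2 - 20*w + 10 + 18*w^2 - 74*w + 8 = 18*w^2 - 94*w + 20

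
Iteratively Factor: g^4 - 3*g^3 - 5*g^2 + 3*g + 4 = (g + 1)*(g^3 - 4*g^2 - g + 4) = (g + 1)^2*(g^2 - 5*g + 4) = (g - 4)*(g + 1)^2*(g - 1)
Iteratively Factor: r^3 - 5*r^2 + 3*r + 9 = (r - 3)*(r^2 - 2*r - 3) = (r - 3)^2*(r + 1)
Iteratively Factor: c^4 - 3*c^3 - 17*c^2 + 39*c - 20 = (c + 4)*(c^3 - 7*c^2 + 11*c - 5) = (c - 5)*(c + 4)*(c^2 - 2*c + 1) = (c - 5)*(c - 1)*(c + 4)*(c - 1)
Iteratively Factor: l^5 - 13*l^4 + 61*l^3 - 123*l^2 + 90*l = (l - 3)*(l^4 - 10*l^3 + 31*l^2 - 30*l) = (l - 5)*(l - 3)*(l^3 - 5*l^2 + 6*l) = (l - 5)*(l - 3)*(l - 2)*(l^2 - 3*l) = (l - 5)*(l - 3)^2*(l - 2)*(l)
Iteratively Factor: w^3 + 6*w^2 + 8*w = (w + 2)*(w^2 + 4*w) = w*(w + 2)*(w + 4)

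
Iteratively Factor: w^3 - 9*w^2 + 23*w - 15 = (w - 1)*(w^2 - 8*w + 15) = (w - 3)*(w - 1)*(w - 5)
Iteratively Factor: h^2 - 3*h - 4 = (h + 1)*(h - 4)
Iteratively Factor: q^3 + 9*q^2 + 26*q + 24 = (q + 4)*(q^2 + 5*q + 6) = (q + 3)*(q + 4)*(q + 2)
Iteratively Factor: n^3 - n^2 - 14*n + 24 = (n - 2)*(n^2 + n - 12) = (n - 3)*(n - 2)*(n + 4)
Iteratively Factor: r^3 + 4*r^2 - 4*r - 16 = (r - 2)*(r^2 + 6*r + 8) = (r - 2)*(r + 4)*(r + 2)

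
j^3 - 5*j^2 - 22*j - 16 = (j - 8)*(j + 1)*(j + 2)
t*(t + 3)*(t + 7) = t^3 + 10*t^2 + 21*t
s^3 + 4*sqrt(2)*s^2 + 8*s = s*(s + 2*sqrt(2))^2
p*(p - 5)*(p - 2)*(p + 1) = p^4 - 6*p^3 + 3*p^2 + 10*p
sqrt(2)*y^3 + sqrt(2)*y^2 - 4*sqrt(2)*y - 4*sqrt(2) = (y - 2)*(y + 2)*(sqrt(2)*y + sqrt(2))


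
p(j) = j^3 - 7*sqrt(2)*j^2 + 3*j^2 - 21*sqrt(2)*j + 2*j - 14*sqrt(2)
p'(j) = 3*j^2 - 14*sqrt(2)*j + 6*j - 21*sqrt(2) + 2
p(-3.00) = -25.80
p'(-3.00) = 40.70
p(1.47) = -72.25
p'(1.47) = -41.50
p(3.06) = -140.51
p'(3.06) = -41.83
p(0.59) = -38.34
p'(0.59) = -34.80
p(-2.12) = -1.62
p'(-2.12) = 15.04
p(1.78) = -85.32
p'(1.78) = -42.76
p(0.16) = -24.40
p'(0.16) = -29.83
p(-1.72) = 2.34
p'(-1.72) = 4.91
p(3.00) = -137.99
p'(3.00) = -42.10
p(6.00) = -218.37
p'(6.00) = -2.49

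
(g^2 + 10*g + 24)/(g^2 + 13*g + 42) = (g + 4)/(g + 7)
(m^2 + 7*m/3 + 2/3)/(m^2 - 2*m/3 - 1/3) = (m + 2)/(m - 1)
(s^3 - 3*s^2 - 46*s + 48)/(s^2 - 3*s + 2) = (s^2 - 2*s - 48)/(s - 2)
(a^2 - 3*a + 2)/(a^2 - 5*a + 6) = (a - 1)/(a - 3)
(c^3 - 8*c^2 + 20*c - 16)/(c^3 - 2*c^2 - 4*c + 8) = (c - 4)/(c + 2)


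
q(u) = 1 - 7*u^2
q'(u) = -14*u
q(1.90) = -24.27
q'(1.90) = -26.60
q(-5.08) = -179.64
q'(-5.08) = 71.12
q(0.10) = 0.93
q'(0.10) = -1.40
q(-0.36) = 0.09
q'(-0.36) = 5.04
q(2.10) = -29.87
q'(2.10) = -29.40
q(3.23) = -72.03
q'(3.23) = -45.22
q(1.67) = -18.52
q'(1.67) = -23.38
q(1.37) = -12.14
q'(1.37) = -19.18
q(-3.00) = -62.00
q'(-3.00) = 42.00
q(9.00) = -566.00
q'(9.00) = -126.00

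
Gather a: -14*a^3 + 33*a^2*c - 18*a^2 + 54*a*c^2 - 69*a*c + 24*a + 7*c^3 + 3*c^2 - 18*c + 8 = -14*a^3 + a^2*(33*c - 18) + a*(54*c^2 - 69*c + 24) + 7*c^3 + 3*c^2 - 18*c + 8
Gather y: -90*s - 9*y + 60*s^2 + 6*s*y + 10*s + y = 60*s^2 - 80*s + y*(6*s - 8)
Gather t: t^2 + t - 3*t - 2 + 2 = t^2 - 2*t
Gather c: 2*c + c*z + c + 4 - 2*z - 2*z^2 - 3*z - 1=c*(z + 3) - 2*z^2 - 5*z + 3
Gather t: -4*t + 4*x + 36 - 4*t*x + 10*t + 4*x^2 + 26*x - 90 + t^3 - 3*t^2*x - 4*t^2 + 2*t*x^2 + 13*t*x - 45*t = t^3 + t^2*(-3*x - 4) + t*(2*x^2 + 9*x - 39) + 4*x^2 + 30*x - 54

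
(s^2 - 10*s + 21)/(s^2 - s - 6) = (s - 7)/(s + 2)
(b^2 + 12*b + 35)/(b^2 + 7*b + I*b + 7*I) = (b + 5)/(b + I)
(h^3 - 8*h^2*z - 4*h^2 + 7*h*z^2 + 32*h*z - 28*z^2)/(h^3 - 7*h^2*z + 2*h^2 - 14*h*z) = (h^2 - h*z - 4*h + 4*z)/(h*(h + 2))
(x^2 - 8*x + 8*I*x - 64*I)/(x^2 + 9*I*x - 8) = (x - 8)/(x + I)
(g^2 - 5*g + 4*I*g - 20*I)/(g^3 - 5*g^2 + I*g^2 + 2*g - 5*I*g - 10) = (g + 4*I)/(g^2 + I*g + 2)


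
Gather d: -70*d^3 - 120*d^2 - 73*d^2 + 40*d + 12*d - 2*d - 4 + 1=-70*d^3 - 193*d^2 + 50*d - 3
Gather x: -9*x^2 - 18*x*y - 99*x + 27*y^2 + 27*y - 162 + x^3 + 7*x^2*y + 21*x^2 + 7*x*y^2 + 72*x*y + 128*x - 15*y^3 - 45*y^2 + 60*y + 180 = x^3 + x^2*(7*y + 12) + x*(7*y^2 + 54*y + 29) - 15*y^3 - 18*y^2 + 87*y + 18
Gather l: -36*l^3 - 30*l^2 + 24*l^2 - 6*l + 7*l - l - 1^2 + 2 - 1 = -36*l^3 - 6*l^2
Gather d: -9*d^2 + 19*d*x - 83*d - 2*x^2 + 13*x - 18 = -9*d^2 + d*(19*x - 83) - 2*x^2 + 13*x - 18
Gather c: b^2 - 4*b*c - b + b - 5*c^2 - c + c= b^2 - 4*b*c - 5*c^2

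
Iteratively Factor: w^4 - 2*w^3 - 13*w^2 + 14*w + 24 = (w + 1)*(w^3 - 3*w^2 - 10*w + 24) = (w - 2)*(w + 1)*(w^2 - w - 12) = (w - 4)*(w - 2)*(w + 1)*(w + 3)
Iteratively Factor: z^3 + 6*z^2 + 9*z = (z)*(z^2 + 6*z + 9) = z*(z + 3)*(z + 3)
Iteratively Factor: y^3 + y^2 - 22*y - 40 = (y + 2)*(y^2 - y - 20) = (y - 5)*(y + 2)*(y + 4)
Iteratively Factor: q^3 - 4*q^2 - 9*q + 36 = (q - 3)*(q^2 - q - 12) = (q - 3)*(q + 3)*(q - 4)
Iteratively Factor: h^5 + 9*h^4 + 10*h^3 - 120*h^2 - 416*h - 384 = (h - 4)*(h^4 + 13*h^3 + 62*h^2 + 128*h + 96) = (h - 4)*(h + 2)*(h^3 + 11*h^2 + 40*h + 48) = (h - 4)*(h + 2)*(h + 4)*(h^2 + 7*h + 12) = (h - 4)*(h + 2)*(h + 4)^2*(h + 3)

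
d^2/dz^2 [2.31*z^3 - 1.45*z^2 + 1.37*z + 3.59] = 13.86*z - 2.9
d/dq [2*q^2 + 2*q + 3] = 4*q + 2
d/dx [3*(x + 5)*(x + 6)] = 6*x + 33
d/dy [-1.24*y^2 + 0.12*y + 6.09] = 0.12 - 2.48*y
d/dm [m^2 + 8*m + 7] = 2*m + 8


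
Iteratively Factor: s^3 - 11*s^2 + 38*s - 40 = (s - 4)*(s^2 - 7*s + 10) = (s - 4)*(s - 2)*(s - 5)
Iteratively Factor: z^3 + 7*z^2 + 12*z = (z + 3)*(z^2 + 4*z) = (z + 3)*(z + 4)*(z)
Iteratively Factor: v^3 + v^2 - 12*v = (v - 3)*(v^2 + 4*v) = (v - 3)*(v + 4)*(v)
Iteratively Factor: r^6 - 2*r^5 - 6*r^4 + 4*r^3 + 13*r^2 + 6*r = (r - 3)*(r^5 + r^4 - 3*r^3 - 5*r^2 - 2*r) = (r - 3)*(r - 2)*(r^4 + 3*r^3 + 3*r^2 + r) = (r - 3)*(r - 2)*(r + 1)*(r^3 + 2*r^2 + r) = (r - 3)*(r - 2)*(r + 1)^2*(r^2 + r) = (r - 3)*(r - 2)*(r + 1)^3*(r)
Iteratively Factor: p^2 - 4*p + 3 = (p - 3)*(p - 1)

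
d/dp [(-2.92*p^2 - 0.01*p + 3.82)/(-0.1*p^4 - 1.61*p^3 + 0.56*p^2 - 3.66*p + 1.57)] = (-0.584*p^5 - 4.7042*p^4 + 1.4958*p^3 + 29.1434*p^2 - 13.4472*p + 13.9655)/(0.01*p^8 + 0.322*p^7 + 2.4801*p^6 - 1.0712*p^5 + 11.7848*p^4 - 9.1546*p^3 + 15.154*p^2 - 11.4924*p + 2.4649)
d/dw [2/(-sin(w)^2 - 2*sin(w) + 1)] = 4*(sin(w) + 1)*cos(w)/(2*sin(w) - cos(w)^2)^2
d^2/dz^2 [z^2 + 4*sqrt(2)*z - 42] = 2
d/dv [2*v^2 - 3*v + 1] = 4*v - 3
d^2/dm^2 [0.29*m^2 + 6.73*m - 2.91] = 0.580000000000000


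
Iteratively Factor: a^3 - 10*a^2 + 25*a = (a - 5)*(a^2 - 5*a) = a*(a - 5)*(a - 5)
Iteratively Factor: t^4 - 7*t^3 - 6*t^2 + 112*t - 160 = (t - 4)*(t^3 - 3*t^2 - 18*t + 40) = (t - 4)*(t - 2)*(t^2 - t - 20) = (t - 4)*(t - 2)*(t + 4)*(t - 5)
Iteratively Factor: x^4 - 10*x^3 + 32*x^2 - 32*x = (x - 2)*(x^3 - 8*x^2 + 16*x) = (x - 4)*(x - 2)*(x^2 - 4*x) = x*(x - 4)*(x - 2)*(x - 4)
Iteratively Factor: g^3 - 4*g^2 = (g - 4)*(g^2) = g*(g - 4)*(g)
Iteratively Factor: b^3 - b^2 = (b - 1)*(b^2) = b*(b - 1)*(b)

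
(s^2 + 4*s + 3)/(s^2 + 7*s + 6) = (s + 3)/(s + 6)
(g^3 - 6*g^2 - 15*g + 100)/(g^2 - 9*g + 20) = (g^2 - g - 20)/(g - 4)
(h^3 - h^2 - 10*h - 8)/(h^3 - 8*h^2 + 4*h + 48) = (h + 1)/(h - 6)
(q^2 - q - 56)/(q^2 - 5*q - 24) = (q + 7)/(q + 3)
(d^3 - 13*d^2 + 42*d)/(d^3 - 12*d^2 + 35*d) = (d - 6)/(d - 5)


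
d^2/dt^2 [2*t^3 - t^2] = 12*t - 2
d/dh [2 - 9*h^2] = -18*h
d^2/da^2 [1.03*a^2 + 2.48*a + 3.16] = 2.06000000000000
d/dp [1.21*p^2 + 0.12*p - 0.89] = 2.42*p + 0.12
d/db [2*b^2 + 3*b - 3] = 4*b + 3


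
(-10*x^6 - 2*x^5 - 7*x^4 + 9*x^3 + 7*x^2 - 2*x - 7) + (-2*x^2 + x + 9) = -10*x^6 - 2*x^5 - 7*x^4 + 9*x^3 + 5*x^2 - x + 2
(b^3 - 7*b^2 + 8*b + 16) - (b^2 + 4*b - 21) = b^3 - 8*b^2 + 4*b + 37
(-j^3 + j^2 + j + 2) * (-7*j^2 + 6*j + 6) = 7*j^5 - 13*j^4 - 7*j^3 - 2*j^2 + 18*j + 12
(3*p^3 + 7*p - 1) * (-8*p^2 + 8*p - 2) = -24*p^5 + 24*p^4 - 62*p^3 + 64*p^2 - 22*p + 2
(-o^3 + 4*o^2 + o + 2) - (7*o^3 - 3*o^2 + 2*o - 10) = -8*o^3 + 7*o^2 - o + 12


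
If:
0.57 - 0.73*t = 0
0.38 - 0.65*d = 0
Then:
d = 0.58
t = 0.78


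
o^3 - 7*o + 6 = (o - 2)*(o - 1)*(o + 3)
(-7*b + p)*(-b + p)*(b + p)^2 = 7*b^4 + 6*b^3*p - 8*b^2*p^2 - 6*b*p^3 + p^4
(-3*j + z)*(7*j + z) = -21*j^2 + 4*j*z + z^2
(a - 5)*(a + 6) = a^2 + a - 30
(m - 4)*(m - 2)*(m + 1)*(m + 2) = m^4 - 3*m^3 - 8*m^2 + 12*m + 16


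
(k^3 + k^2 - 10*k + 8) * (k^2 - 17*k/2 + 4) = k^5 - 15*k^4/2 - 29*k^3/2 + 97*k^2 - 108*k + 32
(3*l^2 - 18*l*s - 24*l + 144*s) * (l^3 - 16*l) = 3*l^5 - 18*l^4*s - 24*l^4 + 144*l^3*s - 48*l^3 + 288*l^2*s + 384*l^2 - 2304*l*s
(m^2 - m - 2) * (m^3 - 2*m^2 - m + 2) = m^5 - 3*m^4 - m^3 + 7*m^2 - 4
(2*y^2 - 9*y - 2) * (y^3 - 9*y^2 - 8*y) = 2*y^5 - 27*y^4 + 63*y^3 + 90*y^2 + 16*y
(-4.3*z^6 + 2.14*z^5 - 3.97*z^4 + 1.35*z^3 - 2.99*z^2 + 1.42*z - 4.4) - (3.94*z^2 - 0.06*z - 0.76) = -4.3*z^6 + 2.14*z^5 - 3.97*z^4 + 1.35*z^3 - 6.93*z^2 + 1.48*z - 3.64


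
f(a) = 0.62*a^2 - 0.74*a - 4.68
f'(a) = 1.24*a - 0.74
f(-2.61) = 1.47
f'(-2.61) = -3.98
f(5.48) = 9.88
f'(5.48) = 6.06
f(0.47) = -4.89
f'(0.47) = -0.16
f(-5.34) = 16.95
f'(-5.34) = -7.36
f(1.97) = -3.73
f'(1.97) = 1.70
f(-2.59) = 1.40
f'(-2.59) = -3.95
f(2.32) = -3.06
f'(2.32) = 2.14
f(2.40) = -2.88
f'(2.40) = 2.24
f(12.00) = 75.72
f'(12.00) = 14.14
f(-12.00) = 93.48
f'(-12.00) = -15.62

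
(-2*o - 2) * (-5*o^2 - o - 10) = 10*o^3 + 12*o^2 + 22*o + 20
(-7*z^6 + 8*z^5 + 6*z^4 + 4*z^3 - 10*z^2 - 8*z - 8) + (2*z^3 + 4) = -7*z^6 + 8*z^5 + 6*z^4 + 6*z^3 - 10*z^2 - 8*z - 4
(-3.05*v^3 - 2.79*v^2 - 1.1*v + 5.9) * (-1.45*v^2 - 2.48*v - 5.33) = 4.4225*v^5 + 11.6095*v^4 + 24.7707*v^3 + 9.0437*v^2 - 8.769*v - 31.447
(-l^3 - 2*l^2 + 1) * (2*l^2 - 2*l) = -2*l^5 - 2*l^4 + 4*l^3 + 2*l^2 - 2*l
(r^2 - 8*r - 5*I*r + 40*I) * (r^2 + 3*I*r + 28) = r^4 - 8*r^3 - 2*I*r^3 + 43*r^2 + 16*I*r^2 - 344*r - 140*I*r + 1120*I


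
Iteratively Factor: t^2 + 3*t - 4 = (t + 4)*(t - 1)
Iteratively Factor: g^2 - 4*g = (g - 4)*(g)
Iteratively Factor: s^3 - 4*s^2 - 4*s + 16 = (s + 2)*(s^2 - 6*s + 8) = (s - 2)*(s + 2)*(s - 4)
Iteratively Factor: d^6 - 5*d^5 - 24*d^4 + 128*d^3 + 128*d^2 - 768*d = (d - 4)*(d^5 - d^4 - 28*d^3 + 16*d^2 + 192*d) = (d - 4)*(d + 4)*(d^4 - 5*d^3 - 8*d^2 + 48*d) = (d - 4)^2*(d + 4)*(d^3 - d^2 - 12*d) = (d - 4)^3*(d + 4)*(d^2 + 3*d) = d*(d - 4)^3*(d + 4)*(d + 3)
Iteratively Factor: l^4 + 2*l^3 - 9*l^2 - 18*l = (l + 2)*(l^3 - 9*l) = (l + 2)*(l + 3)*(l^2 - 3*l) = l*(l + 2)*(l + 3)*(l - 3)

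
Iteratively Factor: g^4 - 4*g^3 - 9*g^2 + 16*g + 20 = (g - 5)*(g^3 + g^2 - 4*g - 4) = (g - 5)*(g + 2)*(g^2 - g - 2) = (g - 5)*(g - 2)*(g + 2)*(g + 1)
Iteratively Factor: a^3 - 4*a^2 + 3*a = (a - 1)*(a^2 - 3*a) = a*(a - 1)*(a - 3)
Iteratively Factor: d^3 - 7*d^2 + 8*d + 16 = (d - 4)*(d^2 - 3*d - 4) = (d - 4)^2*(d + 1)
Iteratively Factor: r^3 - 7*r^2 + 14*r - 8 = (r - 4)*(r^2 - 3*r + 2) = (r - 4)*(r - 2)*(r - 1)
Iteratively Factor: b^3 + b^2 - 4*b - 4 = (b + 1)*(b^2 - 4) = (b - 2)*(b + 1)*(b + 2)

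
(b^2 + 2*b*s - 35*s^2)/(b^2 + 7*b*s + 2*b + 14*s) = (b - 5*s)/(b + 2)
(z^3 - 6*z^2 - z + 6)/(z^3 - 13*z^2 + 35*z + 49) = (z^2 - 7*z + 6)/(z^2 - 14*z + 49)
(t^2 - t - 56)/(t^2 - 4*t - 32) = (t + 7)/(t + 4)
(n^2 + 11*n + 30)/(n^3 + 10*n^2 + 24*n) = (n + 5)/(n*(n + 4))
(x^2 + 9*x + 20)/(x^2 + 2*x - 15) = (x + 4)/(x - 3)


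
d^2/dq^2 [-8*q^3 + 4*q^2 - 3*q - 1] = 8 - 48*q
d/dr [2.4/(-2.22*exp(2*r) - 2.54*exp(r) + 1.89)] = (10.656*exp(r) + 6.096)*exp(r)/(2.22*exp(2*r) + 2.54*exp(r) - 1.89)^2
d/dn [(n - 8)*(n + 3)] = 2*n - 5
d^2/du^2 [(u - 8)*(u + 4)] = 2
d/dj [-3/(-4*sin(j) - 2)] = -3*cos(j)/(2*sin(j) + 1)^2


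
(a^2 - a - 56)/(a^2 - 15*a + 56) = (a + 7)/(a - 7)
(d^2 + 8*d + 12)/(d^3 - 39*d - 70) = (d + 6)/(d^2 - 2*d - 35)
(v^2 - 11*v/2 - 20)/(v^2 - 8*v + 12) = (v^2 - 11*v/2 - 20)/(v^2 - 8*v + 12)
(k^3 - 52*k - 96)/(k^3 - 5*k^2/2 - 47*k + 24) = 2*(k + 2)/(2*k - 1)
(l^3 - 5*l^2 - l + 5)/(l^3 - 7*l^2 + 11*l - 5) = (l + 1)/(l - 1)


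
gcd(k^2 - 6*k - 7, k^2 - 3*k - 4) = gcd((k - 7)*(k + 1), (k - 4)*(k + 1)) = k + 1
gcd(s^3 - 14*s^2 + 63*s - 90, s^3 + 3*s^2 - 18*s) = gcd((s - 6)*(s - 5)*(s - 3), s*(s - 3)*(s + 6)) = s - 3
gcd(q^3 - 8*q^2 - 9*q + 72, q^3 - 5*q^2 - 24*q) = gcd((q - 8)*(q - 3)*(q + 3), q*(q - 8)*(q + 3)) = q^2 - 5*q - 24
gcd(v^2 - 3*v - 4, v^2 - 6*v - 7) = v + 1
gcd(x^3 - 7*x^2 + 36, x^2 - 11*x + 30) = x - 6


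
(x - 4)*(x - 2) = x^2 - 6*x + 8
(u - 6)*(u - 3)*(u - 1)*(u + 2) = u^4 - 8*u^3 + 7*u^2 + 36*u - 36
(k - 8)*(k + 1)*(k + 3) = k^3 - 4*k^2 - 29*k - 24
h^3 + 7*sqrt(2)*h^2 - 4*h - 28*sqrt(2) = (h - 2)*(h + 2)*(h + 7*sqrt(2))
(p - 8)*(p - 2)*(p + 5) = p^3 - 5*p^2 - 34*p + 80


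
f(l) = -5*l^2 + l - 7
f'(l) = 1 - 10*l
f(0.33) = -7.21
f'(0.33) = -2.30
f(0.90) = -10.15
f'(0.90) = -8.00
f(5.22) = -138.02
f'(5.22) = -51.20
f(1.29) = -14.03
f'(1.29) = -11.90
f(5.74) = -166.00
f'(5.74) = -56.40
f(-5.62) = -170.54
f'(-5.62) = 57.20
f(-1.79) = -24.81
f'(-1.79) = 18.90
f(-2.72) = -46.71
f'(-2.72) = 28.20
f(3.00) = -49.00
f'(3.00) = -29.00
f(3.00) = -49.00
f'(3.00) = -29.00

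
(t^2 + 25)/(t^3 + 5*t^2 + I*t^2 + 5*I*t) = (t^2 + 25)/(t*(t^2 + t*(5 + I) + 5*I))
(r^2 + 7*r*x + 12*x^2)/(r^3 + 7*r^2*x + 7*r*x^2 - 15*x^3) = (-r - 4*x)/(-r^2 - 4*r*x + 5*x^2)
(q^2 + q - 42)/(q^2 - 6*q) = (q + 7)/q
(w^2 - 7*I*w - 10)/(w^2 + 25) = (w - 2*I)/(w + 5*I)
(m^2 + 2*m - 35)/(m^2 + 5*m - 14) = (m - 5)/(m - 2)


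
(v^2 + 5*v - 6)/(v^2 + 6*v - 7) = (v + 6)/(v + 7)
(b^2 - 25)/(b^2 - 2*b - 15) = (b + 5)/(b + 3)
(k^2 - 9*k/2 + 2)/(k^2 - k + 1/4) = 2*(k - 4)/(2*k - 1)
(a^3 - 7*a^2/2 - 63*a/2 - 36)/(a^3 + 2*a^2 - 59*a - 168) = (a + 3/2)/(a + 7)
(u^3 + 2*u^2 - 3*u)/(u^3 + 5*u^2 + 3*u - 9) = u/(u + 3)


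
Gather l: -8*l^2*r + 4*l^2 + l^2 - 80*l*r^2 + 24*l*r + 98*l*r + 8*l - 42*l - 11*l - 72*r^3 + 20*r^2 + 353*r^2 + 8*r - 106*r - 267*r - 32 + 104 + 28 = l^2*(5 - 8*r) + l*(-80*r^2 + 122*r - 45) - 72*r^3 + 373*r^2 - 365*r + 100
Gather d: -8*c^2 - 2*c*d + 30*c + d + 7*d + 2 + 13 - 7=-8*c^2 + 30*c + d*(8 - 2*c) + 8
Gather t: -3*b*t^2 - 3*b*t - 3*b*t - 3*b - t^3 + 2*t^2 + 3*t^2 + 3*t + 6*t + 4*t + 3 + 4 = -3*b - t^3 + t^2*(5 - 3*b) + t*(13 - 6*b) + 7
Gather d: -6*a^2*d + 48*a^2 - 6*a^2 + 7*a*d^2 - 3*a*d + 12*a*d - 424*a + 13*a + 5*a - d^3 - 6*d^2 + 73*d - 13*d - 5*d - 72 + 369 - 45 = 42*a^2 - 406*a - d^3 + d^2*(7*a - 6) + d*(-6*a^2 + 9*a + 55) + 252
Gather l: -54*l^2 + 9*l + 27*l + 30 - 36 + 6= -54*l^2 + 36*l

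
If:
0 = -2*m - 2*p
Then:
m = -p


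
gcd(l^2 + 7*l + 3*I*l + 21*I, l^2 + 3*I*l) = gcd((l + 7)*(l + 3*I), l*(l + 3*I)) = l + 3*I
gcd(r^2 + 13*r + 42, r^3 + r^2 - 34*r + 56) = r + 7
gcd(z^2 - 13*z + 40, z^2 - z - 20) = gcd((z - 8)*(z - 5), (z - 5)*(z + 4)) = z - 5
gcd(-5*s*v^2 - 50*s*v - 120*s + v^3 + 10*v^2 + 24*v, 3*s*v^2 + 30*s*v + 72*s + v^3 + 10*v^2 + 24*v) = v^2 + 10*v + 24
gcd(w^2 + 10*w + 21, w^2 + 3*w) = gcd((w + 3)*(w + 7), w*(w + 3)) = w + 3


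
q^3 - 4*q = q*(q - 2)*(q + 2)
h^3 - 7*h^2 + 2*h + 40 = (h - 5)*(h - 4)*(h + 2)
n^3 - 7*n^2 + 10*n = n*(n - 5)*(n - 2)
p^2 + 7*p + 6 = (p + 1)*(p + 6)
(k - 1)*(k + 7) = k^2 + 6*k - 7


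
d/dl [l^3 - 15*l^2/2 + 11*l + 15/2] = 3*l^2 - 15*l + 11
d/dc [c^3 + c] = 3*c^2 + 1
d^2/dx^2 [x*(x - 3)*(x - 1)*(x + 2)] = 12*x^2 - 12*x - 10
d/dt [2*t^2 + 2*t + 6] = 4*t + 2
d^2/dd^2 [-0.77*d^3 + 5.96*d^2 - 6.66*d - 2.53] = 11.92 - 4.62*d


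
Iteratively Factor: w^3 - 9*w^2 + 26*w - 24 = (w - 2)*(w^2 - 7*w + 12) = (w - 3)*(w - 2)*(w - 4)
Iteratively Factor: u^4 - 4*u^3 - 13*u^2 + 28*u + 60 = (u + 2)*(u^3 - 6*u^2 - u + 30) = (u - 5)*(u + 2)*(u^2 - u - 6) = (u - 5)*(u + 2)^2*(u - 3)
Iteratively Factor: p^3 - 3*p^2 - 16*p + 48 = (p + 4)*(p^2 - 7*p + 12) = (p - 4)*(p + 4)*(p - 3)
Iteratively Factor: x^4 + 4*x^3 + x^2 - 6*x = (x + 3)*(x^3 + x^2 - 2*x) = (x + 2)*(x + 3)*(x^2 - x) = x*(x + 2)*(x + 3)*(x - 1)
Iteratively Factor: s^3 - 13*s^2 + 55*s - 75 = (s - 5)*(s^2 - 8*s + 15) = (s - 5)^2*(s - 3)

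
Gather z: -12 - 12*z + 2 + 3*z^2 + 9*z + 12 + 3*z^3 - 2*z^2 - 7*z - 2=3*z^3 + z^2 - 10*z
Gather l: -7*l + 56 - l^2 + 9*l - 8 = -l^2 + 2*l + 48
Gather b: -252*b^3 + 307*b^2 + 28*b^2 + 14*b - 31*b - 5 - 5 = -252*b^3 + 335*b^2 - 17*b - 10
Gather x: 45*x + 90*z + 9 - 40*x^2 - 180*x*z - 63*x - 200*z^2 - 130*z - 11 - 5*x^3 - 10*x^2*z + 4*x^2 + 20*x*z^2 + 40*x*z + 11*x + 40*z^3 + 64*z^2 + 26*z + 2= -5*x^3 + x^2*(-10*z - 36) + x*(20*z^2 - 140*z - 7) + 40*z^3 - 136*z^2 - 14*z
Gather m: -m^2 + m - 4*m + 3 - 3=-m^2 - 3*m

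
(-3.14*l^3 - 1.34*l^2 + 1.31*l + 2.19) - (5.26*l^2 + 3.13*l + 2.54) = -3.14*l^3 - 6.6*l^2 - 1.82*l - 0.35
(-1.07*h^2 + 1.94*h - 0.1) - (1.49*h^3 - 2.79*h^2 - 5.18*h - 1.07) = -1.49*h^3 + 1.72*h^2 + 7.12*h + 0.97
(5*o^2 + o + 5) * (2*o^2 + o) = 10*o^4 + 7*o^3 + 11*o^2 + 5*o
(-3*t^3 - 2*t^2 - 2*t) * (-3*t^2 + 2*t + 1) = 9*t^5 - t^3 - 6*t^2 - 2*t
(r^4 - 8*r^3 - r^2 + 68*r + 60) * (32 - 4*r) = -4*r^5 + 64*r^4 - 252*r^3 - 304*r^2 + 1936*r + 1920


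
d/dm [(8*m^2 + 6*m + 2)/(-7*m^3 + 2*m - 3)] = 2*(28*m^4 + 42*m^3 + 29*m^2 - 24*m - 11)/(49*m^6 - 28*m^4 + 42*m^3 + 4*m^2 - 12*m + 9)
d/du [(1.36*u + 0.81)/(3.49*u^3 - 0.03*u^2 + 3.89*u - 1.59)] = (-9.4928*u^3 - 8.4399*u^2 + 0.0486000000000004*u - 5.3133)/(12.1801*u^6 - 0.2094*u^5 + 27.1531*u^4 - 11.3316*u^3 + 15.2275*u^2 - 12.3702*u + 2.5281)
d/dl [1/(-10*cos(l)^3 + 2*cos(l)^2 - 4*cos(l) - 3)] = 2*(-15*cos(l)^2 + 2*cos(l) - 2)*sin(l)/(10*cos(l)^3 - 2*cos(l)^2 + 4*cos(l) + 3)^2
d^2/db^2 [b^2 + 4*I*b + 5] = 2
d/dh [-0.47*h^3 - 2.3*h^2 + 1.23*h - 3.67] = -1.41*h^2 - 4.6*h + 1.23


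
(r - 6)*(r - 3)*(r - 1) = r^3 - 10*r^2 + 27*r - 18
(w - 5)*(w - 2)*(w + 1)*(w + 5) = w^4 - w^3 - 27*w^2 + 25*w + 50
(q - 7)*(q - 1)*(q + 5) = q^3 - 3*q^2 - 33*q + 35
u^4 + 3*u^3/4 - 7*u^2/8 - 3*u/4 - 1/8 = (u - 1)*(u + 1/4)*(u + 1/2)*(u + 1)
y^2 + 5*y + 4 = (y + 1)*(y + 4)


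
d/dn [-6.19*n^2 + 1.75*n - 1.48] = 1.75 - 12.38*n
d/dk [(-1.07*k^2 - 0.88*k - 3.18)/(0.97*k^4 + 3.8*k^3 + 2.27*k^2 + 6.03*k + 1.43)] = (2.0758*k^5 + 6.6268*k^4 + 19.0264*k^3 + 31.7975*k^2 + 11.377*k + 17.917)/(0.9409*k^8 + 7.372*k^7 + 18.8438*k^6 + 28.9502*k^5 + 53.7551*k^4 + 38.2442*k^3 + 42.8531*k^2 + 17.2458*k + 2.0449)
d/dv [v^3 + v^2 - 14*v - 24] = 3*v^2 + 2*v - 14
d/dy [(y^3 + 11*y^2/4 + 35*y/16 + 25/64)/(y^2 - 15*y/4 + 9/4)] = (256*y^4 - 1920*y^3 - 1472*y^2 + 2968*y + 1635)/(16*(16*y^4 - 120*y^3 + 297*y^2 - 270*y + 81))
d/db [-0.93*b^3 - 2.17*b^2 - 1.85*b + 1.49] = -2.79*b^2 - 4.34*b - 1.85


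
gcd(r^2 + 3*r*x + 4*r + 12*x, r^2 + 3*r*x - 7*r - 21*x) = r + 3*x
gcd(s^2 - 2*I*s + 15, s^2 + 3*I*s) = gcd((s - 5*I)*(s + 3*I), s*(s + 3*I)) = s + 3*I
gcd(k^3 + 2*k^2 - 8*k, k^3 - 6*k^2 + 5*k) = k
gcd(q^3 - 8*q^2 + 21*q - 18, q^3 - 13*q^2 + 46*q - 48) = q^2 - 5*q + 6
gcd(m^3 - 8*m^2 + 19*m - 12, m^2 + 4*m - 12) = 1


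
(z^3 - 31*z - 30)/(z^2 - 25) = (z^2 - 5*z - 6)/(z - 5)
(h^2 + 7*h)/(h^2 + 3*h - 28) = h/(h - 4)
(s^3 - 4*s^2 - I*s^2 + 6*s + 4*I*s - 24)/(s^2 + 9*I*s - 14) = (s^2 - s*(4 + 3*I) + 12*I)/(s + 7*I)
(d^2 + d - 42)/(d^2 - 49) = (d - 6)/(d - 7)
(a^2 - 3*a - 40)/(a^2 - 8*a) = (a + 5)/a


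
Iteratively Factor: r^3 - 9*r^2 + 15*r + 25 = (r - 5)*(r^2 - 4*r - 5) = (r - 5)*(r + 1)*(r - 5)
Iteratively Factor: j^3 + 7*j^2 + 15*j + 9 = (j + 1)*(j^2 + 6*j + 9) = (j + 1)*(j + 3)*(j + 3)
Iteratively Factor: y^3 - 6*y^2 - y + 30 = (y - 5)*(y^2 - y - 6) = (y - 5)*(y + 2)*(y - 3)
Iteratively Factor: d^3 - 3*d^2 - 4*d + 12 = (d - 3)*(d^2 - 4) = (d - 3)*(d - 2)*(d + 2)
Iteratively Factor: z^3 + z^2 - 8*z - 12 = (z + 2)*(z^2 - z - 6) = (z - 3)*(z + 2)*(z + 2)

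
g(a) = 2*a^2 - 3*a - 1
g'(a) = 4*a - 3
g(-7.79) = 143.74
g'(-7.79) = -34.16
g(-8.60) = 172.72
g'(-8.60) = -37.40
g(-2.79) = 22.94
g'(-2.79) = -14.16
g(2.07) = 1.36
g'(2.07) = 5.28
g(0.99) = -2.01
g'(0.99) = 0.96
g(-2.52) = 19.26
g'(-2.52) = -13.08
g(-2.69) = 21.54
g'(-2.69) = -13.76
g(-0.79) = 2.62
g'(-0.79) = -6.16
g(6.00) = 53.00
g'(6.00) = 21.00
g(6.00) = 53.00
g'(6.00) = 21.00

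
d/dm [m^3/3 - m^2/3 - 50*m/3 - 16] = m^2 - 2*m/3 - 50/3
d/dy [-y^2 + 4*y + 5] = 4 - 2*y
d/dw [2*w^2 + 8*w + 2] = 4*w + 8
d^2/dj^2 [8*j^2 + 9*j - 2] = 16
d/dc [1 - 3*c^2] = -6*c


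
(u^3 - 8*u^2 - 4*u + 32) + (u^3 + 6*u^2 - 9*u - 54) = 2*u^3 - 2*u^2 - 13*u - 22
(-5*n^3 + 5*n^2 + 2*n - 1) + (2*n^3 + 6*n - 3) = -3*n^3 + 5*n^2 + 8*n - 4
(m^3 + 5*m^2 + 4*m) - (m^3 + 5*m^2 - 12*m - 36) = 16*m + 36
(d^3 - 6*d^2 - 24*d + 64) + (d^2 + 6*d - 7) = d^3 - 5*d^2 - 18*d + 57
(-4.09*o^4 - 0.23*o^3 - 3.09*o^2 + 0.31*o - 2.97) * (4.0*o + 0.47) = -16.36*o^5 - 2.8423*o^4 - 12.4681*o^3 - 0.2123*o^2 - 11.7343*o - 1.3959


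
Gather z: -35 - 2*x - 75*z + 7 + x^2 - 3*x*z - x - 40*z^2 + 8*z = x^2 - 3*x - 40*z^2 + z*(-3*x - 67) - 28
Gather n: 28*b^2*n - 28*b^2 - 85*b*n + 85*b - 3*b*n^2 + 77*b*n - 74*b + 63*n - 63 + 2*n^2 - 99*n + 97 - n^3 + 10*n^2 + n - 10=-28*b^2 + 11*b - n^3 + n^2*(12 - 3*b) + n*(28*b^2 - 8*b - 35) + 24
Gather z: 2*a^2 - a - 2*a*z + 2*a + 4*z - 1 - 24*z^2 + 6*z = 2*a^2 + a - 24*z^2 + z*(10 - 2*a) - 1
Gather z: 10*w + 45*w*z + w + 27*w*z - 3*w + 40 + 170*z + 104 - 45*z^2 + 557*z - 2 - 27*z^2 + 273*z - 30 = 8*w - 72*z^2 + z*(72*w + 1000) + 112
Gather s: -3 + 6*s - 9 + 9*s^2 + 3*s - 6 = 9*s^2 + 9*s - 18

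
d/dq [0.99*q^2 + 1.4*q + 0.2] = 1.98*q + 1.4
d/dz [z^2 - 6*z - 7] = 2*z - 6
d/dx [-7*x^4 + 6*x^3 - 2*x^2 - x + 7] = -28*x^3 + 18*x^2 - 4*x - 1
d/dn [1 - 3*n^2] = -6*n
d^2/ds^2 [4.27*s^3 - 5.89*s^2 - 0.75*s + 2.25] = 25.62*s - 11.78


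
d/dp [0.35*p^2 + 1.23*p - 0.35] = 0.7*p + 1.23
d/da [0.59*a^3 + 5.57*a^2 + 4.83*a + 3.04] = 1.77*a^2 + 11.14*a + 4.83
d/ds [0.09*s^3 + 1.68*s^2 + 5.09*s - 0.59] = 0.27*s^2 + 3.36*s + 5.09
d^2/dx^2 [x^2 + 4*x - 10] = 2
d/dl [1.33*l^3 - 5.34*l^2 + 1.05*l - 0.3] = 3.99*l^2 - 10.68*l + 1.05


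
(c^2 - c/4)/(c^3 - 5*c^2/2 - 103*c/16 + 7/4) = 4*c/(4*c^2 - 9*c - 28)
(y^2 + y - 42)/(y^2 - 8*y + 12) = (y + 7)/(y - 2)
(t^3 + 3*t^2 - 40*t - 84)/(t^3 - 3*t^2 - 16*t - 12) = (t + 7)/(t + 1)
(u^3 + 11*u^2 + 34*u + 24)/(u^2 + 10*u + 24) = u + 1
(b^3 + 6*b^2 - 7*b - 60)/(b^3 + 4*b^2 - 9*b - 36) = (b + 5)/(b + 3)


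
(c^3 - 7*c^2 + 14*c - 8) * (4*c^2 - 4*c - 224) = 4*c^5 - 32*c^4 - 140*c^3 + 1480*c^2 - 3104*c + 1792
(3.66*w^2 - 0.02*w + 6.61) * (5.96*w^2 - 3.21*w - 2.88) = 21.8136*w^4 - 11.8678*w^3 + 28.919*w^2 - 21.1605*w - 19.0368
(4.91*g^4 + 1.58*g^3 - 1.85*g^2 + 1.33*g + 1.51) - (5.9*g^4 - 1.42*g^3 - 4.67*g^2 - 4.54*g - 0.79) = -0.99*g^4 + 3.0*g^3 + 2.82*g^2 + 5.87*g + 2.3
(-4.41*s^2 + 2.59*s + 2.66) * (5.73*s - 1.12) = -25.2693*s^3 + 19.7799*s^2 + 12.341*s - 2.9792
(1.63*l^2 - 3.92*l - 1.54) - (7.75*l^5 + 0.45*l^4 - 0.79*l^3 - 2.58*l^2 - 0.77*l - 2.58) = -7.75*l^5 - 0.45*l^4 + 0.79*l^3 + 4.21*l^2 - 3.15*l + 1.04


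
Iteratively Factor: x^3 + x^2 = (x)*(x^2 + x) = x^2*(x + 1)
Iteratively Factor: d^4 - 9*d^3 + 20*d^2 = (d)*(d^3 - 9*d^2 + 20*d) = d^2*(d^2 - 9*d + 20) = d^2*(d - 5)*(d - 4)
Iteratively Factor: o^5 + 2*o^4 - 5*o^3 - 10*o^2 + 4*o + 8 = (o + 2)*(o^4 - 5*o^2 + 4) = (o + 1)*(o + 2)*(o^3 - o^2 - 4*o + 4) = (o - 2)*(o + 1)*(o + 2)*(o^2 + o - 2) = (o - 2)*(o - 1)*(o + 1)*(o + 2)*(o + 2)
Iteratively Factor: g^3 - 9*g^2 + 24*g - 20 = (g - 5)*(g^2 - 4*g + 4) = (g - 5)*(g - 2)*(g - 2)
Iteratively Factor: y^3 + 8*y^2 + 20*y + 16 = (y + 2)*(y^2 + 6*y + 8) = (y + 2)*(y + 4)*(y + 2)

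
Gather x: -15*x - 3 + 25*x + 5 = 10*x + 2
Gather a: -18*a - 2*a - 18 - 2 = -20*a - 20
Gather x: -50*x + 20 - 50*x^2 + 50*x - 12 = 8 - 50*x^2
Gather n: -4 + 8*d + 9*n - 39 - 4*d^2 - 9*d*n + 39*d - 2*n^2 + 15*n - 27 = -4*d^2 + 47*d - 2*n^2 + n*(24 - 9*d) - 70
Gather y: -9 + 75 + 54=120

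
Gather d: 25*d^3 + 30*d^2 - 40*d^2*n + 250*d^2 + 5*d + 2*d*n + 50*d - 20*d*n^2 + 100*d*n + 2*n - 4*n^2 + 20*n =25*d^3 + d^2*(280 - 40*n) + d*(-20*n^2 + 102*n + 55) - 4*n^2 + 22*n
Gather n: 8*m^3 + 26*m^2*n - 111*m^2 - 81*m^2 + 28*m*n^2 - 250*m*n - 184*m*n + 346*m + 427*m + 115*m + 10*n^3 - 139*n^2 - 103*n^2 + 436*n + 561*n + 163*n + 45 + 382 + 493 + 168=8*m^3 - 192*m^2 + 888*m + 10*n^3 + n^2*(28*m - 242) + n*(26*m^2 - 434*m + 1160) + 1088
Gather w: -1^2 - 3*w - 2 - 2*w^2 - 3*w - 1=-2*w^2 - 6*w - 4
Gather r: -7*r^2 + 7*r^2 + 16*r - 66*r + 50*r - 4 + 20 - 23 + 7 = 0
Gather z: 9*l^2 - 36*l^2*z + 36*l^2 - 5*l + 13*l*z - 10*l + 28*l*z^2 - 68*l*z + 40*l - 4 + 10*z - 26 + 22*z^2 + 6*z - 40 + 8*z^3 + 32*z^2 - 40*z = 45*l^2 + 25*l + 8*z^3 + z^2*(28*l + 54) + z*(-36*l^2 - 55*l - 24) - 70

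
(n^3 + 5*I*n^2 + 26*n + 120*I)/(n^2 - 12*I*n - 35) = (n^2 + 10*I*n - 24)/(n - 7*I)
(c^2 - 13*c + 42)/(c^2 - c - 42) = (c - 6)/(c + 6)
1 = 1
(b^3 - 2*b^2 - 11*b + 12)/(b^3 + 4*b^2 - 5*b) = (b^2 - b - 12)/(b*(b + 5))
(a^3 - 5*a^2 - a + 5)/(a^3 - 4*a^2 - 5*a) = (a - 1)/a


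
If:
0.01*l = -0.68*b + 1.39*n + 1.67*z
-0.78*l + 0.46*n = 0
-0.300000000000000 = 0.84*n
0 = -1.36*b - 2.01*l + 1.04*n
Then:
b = 0.04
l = -0.21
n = -0.36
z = 0.31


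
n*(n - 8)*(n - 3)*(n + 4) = n^4 - 7*n^3 - 20*n^2 + 96*n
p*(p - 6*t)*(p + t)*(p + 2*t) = p^4 - 3*p^3*t - 16*p^2*t^2 - 12*p*t^3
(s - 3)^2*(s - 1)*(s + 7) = s^4 - 34*s^2 + 96*s - 63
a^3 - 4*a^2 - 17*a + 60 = (a - 5)*(a - 3)*(a + 4)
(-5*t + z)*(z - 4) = -5*t*z + 20*t + z^2 - 4*z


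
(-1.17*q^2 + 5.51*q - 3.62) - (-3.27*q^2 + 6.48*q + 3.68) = 2.1*q^2 - 0.970000000000001*q - 7.3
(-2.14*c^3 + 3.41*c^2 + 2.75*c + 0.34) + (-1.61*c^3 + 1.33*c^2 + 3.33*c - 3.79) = -3.75*c^3 + 4.74*c^2 + 6.08*c - 3.45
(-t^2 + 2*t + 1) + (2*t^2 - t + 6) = t^2 + t + 7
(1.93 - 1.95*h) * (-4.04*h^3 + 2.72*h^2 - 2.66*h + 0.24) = 7.878*h^4 - 13.1012*h^3 + 10.4366*h^2 - 5.6018*h + 0.4632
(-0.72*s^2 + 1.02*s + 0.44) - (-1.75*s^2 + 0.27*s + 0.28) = 1.03*s^2 + 0.75*s + 0.16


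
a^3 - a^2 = a^2*(a - 1)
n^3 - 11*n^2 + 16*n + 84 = (n - 7)*(n - 6)*(n + 2)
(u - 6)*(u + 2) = u^2 - 4*u - 12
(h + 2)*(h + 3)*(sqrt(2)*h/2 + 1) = sqrt(2)*h^3/2 + h^2 + 5*sqrt(2)*h^2/2 + 3*sqrt(2)*h + 5*h + 6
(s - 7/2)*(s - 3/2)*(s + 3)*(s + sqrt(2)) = s^4 - 2*s^3 + sqrt(2)*s^3 - 39*s^2/4 - 2*sqrt(2)*s^2 - 39*sqrt(2)*s/4 + 63*s/4 + 63*sqrt(2)/4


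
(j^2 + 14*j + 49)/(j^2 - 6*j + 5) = (j^2 + 14*j + 49)/(j^2 - 6*j + 5)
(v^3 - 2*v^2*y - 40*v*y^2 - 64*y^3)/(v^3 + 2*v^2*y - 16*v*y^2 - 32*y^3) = (-v + 8*y)/(-v + 4*y)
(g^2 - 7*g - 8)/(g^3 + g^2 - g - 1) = (g - 8)/(g^2 - 1)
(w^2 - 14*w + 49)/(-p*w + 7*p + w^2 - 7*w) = (7 - w)/(p - w)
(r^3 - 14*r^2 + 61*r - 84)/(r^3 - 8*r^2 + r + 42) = (r - 4)/(r + 2)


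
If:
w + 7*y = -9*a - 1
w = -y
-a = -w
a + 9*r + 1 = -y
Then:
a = -1/3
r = -1/9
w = -1/3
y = 1/3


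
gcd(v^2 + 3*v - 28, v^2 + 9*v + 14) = v + 7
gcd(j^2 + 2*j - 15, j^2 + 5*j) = j + 5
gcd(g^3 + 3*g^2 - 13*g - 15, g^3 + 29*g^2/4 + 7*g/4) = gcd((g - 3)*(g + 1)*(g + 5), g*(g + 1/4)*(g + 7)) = 1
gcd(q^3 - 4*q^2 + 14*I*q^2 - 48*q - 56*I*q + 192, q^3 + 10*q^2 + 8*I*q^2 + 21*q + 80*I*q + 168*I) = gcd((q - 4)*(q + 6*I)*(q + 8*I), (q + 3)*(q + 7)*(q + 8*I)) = q + 8*I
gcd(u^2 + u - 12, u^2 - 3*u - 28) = u + 4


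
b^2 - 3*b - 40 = (b - 8)*(b + 5)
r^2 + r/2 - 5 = (r - 2)*(r + 5/2)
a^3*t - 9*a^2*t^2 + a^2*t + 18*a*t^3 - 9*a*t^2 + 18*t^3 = (a - 6*t)*(a - 3*t)*(a*t + t)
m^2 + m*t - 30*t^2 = (m - 5*t)*(m + 6*t)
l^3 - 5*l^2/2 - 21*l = l*(l - 6)*(l + 7/2)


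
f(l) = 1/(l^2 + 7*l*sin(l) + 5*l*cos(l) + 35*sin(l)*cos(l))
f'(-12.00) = 0.01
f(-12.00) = 0.02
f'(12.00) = -0.00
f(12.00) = 0.01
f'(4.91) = -0.02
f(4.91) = -0.09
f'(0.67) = -0.04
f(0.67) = 0.04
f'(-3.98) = -0.29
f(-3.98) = -0.11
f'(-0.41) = -0.12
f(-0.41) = -0.07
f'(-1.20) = 1.86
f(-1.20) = -0.21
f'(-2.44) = 0.00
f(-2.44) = 0.02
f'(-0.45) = -0.09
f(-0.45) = -0.07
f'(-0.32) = -0.22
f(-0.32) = -0.09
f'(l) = (5*l*sin(l) - 7*l*cos(l) - 2*l + 35*sin(l)^2 - 7*sin(l) - 35*cos(l)^2 - 5*cos(l))/(l^2 + 7*l*sin(l) + 5*l*cos(l) + 35*sin(l)*cos(l))^2 = (5*l*sin(l) - 7*l*cos(l) - 2*l - 7*sin(l) - 5*cos(l) - 35*cos(2*l))/((l + 7*sin(l))^2*(l + 5*cos(l))^2)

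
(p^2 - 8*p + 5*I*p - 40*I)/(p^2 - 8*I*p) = (p^2 + p*(-8 + 5*I) - 40*I)/(p*(p - 8*I))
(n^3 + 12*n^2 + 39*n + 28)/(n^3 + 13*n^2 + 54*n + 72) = (n^2 + 8*n + 7)/(n^2 + 9*n + 18)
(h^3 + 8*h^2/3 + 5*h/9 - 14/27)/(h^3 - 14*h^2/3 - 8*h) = (-27*h^3 - 72*h^2 - 15*h + 14)/(9*h*(-3*h^2 + 14*h + 24))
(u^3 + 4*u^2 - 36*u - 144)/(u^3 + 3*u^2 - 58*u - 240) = (u^2 - 2*u - 24)/(u^2 - 3*u - 40)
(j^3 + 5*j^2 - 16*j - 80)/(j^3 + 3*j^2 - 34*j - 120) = (j - 4)/(j - 6)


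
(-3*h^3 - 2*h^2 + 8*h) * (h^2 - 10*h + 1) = -3*h^5 + 28*h^4 + 25*h^3 - 82*h^2 + 8*h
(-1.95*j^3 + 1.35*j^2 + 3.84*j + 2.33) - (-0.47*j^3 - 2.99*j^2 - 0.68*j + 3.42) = -1.48*j^3 + 4.34*j^2 + 4.52*j - 1.09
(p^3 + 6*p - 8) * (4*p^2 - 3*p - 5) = 4*p^5 - 3*p^4 + 19*p^3 - 50*p^2 - 6*p + 40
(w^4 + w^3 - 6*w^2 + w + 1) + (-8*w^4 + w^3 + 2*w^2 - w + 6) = -7*w^4 + 2*w^3 - 4*w^2 + 7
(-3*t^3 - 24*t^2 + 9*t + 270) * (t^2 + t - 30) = -3*t^5 - 27*t^4 + 75*t^3 + 999*t^2 - 8100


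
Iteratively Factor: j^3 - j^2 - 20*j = (j - 5)*(j^2 + 4*j) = (j - 5)*(j + 4)*(j)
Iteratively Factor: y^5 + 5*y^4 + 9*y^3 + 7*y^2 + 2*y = (y)*(y^4 + 5*y^3 + 9*y^2 + 7*y + 2) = y*(y + 2)*(y^3 + 3*y^2 + 3*y + 1) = y*(y + 1)*(y + 2)*(y^2 + 2*y + 1) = y*(y + 1)^2*(y + 2)*(y + 1)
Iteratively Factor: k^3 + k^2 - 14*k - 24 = (k + 3)*(k^2 - 2*k - 8) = (k + 2)*(k + 3)*(k - 4)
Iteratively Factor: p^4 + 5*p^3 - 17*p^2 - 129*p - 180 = (p - 5)*(p^3 + 10*p^2 + 33*p + 36) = (p - 5)*(p + 3)*(p^2 + 7*p + 12) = (p - 5)*(p + 3)*(p + 4)*(p + 3)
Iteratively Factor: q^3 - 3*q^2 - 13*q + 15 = (q - 5)*(q^2 + 2*q - 3) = (q - 5)*(q - 1)*(q + 3)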